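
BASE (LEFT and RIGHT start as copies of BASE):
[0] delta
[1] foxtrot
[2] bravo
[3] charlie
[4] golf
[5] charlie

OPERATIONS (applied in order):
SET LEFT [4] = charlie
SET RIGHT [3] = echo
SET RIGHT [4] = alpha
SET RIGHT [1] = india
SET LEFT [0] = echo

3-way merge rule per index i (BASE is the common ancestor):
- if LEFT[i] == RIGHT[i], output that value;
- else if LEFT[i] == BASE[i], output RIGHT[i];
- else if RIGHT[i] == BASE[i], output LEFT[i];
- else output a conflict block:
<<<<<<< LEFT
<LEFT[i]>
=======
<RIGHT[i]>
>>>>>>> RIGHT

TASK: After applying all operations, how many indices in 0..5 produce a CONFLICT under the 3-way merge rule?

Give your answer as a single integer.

Answer: 1

Derivation:
Final LEFT:  [echo, foxtrot, bravo, charlie, charlie, charlie]
Final RIGHT: [delta, india, bravo, echo, alpha, charlie]
i=0: L=echo, R=delta=BASE -> take LEFT -> echo
i=1: L=foxtrot=BASE, R=india -> take RIGHT -> india
i=2: L=bravo R=bravo -> agree -> bravo
i=3: L=charlie=BASE, R=echo -> take RIGHT -> echo
i=4: BASE=golf L=charlie R=alpha all differ -> CONFLICT
i=5: L=charlie R=charlie -> agree -> charlie
Conflict count: 1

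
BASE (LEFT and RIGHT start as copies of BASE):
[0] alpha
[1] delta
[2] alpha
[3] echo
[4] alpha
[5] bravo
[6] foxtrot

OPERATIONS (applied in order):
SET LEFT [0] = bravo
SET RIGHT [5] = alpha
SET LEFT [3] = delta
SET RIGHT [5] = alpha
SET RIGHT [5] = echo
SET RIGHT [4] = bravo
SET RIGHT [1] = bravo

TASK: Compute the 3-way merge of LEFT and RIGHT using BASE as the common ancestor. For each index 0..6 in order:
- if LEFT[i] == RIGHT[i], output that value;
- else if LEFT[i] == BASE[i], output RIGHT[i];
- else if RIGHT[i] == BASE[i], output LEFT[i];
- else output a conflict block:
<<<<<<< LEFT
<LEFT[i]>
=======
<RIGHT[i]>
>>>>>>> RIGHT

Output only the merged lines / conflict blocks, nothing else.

Final LEFT:  [bravo, delta, alpha, delta, alpha, bravo, foxtrot]
Final RIGHT: [alpha, bravo, alpha, echo, bravo, echo, foxtrot]
i=0: L=bravo, R=alpha=BASE -> take LEFT -> bravo
i=1: L=delta=BASE, R=bravo -> take RIGHT -> bravo
i=2: L=alpha R=alpha -> agree -> alpha
i=3: L=delta, R=echo=BASE -> take LEFT -> delta
i=4: L=alpha=BASE, R=bravo -> take RIGHT -> bravo
i=5: L=bravo=BASE, R=echo -> take RIGHT -> echo
i=6: L=foxtrot R=foxtrot -> agree -> foxtrot

Answer: bravo
bravo
alpha
delta
bravo
echo
foxtrot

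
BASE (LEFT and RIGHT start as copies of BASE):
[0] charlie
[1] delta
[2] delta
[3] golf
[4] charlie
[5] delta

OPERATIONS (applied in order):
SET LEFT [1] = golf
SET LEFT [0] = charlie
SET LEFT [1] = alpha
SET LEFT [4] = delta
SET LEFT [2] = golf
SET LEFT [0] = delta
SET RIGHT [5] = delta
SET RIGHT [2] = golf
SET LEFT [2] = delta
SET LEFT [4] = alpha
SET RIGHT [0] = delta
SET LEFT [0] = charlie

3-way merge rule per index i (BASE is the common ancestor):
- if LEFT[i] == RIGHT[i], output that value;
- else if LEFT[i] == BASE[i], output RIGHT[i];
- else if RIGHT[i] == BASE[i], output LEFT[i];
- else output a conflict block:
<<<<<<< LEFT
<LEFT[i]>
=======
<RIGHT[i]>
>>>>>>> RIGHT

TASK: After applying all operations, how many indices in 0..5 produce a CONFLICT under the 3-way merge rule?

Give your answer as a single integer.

Final LEFT:  [charlie, alpha, delta, golf, alpha, delta]
Final RIGHT: [delta, delta, golf, golf, charlie, delta]
i=0: L=charlie=BASE, R=delta -> take RIGHT -> delta
i=1: L=alpha, R=delta=BASE -> take LEFT -> alpha
i=2: L=delta=BASE, R=golf -> take RIGHT -> golf
i=3: L=golf R=golf -> agree -> golf
i=4: L=alpha, R=charlie=BASE -> take LEFT -> alpha
i=5: L=delta R=delta -> agree -> delta
Conflict count: 0

Answer: 0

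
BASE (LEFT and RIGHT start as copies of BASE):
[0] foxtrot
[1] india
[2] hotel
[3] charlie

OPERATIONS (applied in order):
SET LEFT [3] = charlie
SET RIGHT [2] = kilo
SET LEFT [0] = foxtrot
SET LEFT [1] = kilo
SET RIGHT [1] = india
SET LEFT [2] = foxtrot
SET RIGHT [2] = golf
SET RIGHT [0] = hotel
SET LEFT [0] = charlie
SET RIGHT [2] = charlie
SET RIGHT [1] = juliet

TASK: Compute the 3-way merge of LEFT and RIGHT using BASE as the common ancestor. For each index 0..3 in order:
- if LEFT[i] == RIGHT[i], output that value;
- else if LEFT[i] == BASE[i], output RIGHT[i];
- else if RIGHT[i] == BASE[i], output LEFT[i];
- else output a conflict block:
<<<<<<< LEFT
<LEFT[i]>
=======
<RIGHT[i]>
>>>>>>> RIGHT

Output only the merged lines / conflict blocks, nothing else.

Final LEFT:  [charlie, kilo, foxtrot, charlie]
Final RIGHT: [hotel, juliet, charlie, charlie]
i=0: BASE=foxtrot L=charlie R=hotel all differ -> CONFLICT
i=1: BASE=india L=kilo R=juliet all differ -> CONFLICT
i=2: BASE=hotel L=foxtrot R=charlie all differ -> CONFLICT
i=3: L=charlie R=charlie -> agree -> charlie

Answer: <<<<<<< LEFT
charlie
=======
hotel
>>>>>>> RIGHT
<<<<<<< LEFT
kilo
=======
juliet
>>>>>>> RIGHT
<<<<<<< LEFT
foxtrot
=======
charlie
>>>>>>> RIGHT
charlie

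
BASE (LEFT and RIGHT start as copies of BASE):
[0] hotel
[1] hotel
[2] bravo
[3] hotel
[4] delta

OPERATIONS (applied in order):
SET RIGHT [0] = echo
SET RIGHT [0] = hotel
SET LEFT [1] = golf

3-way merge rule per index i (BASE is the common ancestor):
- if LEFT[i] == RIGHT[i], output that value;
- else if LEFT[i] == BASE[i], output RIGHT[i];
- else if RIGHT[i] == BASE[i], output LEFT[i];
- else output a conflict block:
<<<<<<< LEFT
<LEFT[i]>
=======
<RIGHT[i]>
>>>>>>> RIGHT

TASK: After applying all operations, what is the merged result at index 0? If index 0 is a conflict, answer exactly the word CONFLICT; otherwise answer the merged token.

Answer: hotel

Derivation:
Final LEFT:  [hotel, golf, bravo, hotel, delta]
Final RIGHT: [hotel, hotel, bravo, hotel, delta]
i=0: L=hotel R=hotel -> agree -> hotel
i=1: L=golf, R=hotel=BASE -> take LEFT -> golf
i=2: L=bravo R=bravo -> agree -> bravo
i=3: L=hotel R=hotel -> agree -> hotel
i=4: L=delta R=delta -> agree -> delta
Index 0 -> hotel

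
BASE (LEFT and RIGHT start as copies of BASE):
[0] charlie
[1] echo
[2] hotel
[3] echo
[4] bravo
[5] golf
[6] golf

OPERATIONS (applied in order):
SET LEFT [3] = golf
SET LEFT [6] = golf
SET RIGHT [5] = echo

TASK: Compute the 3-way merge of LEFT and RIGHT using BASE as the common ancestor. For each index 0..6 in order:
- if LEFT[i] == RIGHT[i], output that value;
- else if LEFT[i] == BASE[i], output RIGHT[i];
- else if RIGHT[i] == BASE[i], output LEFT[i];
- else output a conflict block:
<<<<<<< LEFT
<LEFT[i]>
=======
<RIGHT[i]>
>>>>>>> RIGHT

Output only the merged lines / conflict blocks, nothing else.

Answer: charlie
echo
hotel
golf
bravo
echo
golf

Derivation:
Final LEFT:  [charlie, echo, hotel, golf, bravo, golf, golf]
Final RIGHT: [charlie, echo, hotel, echo, bravo, echo, golf]
i=0: L=charlie R=charlie -> agree -> charlie
i=1: L=echo R=echo -> agree -> echo
i=2: L=hotel R=hotel -> agree -> hotel
i=3: L=golf, R=echo=BASE -> take LEFT -> golf
i=4: L=bravo R=bravo -> agree -> bravo
i=5: L=golf=BASE, R=echo -> take RIGHT -> echo
i=6: L=golf R=golf -> agree -> golf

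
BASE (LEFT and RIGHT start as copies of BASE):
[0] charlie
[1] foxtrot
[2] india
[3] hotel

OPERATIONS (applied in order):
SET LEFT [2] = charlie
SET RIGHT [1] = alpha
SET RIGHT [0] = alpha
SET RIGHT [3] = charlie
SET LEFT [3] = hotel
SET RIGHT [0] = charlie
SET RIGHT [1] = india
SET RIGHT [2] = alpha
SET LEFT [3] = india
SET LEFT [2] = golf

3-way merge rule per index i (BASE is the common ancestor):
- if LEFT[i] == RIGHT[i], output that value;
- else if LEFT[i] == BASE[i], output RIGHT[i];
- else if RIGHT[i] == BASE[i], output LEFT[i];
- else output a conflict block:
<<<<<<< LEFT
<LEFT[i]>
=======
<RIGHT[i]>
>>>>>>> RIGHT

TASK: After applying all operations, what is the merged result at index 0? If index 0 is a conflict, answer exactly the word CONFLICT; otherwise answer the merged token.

Answer: charlie

Derivation:
Final LEFT:  [charlie, foxtrot, golf, india]
Final RIGHT: [charlie, india, alpha, charlie]
i=0: L=charlie R=charlie -> agree -> charlie
i=1: L=foxtrot=BASE, R=india -> take RIGHT -> india
i=2: BASE=india L=golf R=alpha all differ -> CONFLICT
i=3: BASE=hotel L=india R=charlie all differ -> CONFLICT
Index 0 -> charlie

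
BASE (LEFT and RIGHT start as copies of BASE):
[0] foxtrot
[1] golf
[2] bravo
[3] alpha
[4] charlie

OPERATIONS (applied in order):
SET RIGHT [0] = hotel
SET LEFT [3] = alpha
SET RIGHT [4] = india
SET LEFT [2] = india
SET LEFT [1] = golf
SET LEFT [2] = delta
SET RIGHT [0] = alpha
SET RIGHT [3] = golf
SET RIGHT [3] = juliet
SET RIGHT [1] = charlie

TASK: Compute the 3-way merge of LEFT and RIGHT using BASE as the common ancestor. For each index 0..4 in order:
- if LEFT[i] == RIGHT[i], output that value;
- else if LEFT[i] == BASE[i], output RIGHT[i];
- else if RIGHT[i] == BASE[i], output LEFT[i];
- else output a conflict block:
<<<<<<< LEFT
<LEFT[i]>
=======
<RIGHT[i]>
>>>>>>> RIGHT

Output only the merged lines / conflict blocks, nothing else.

Answer: alpha
charlie
delta
juliet
india

Derivation:
Final LEFT:  [foxtrot, golf, delta, alpha, charlie]
Final RIGHT: [alpha, charlie, bravo, juliet, india]
i=0: L=foxtrot=BASE, R=alpha -> take RIGHT -> alpha
i=1: L=golf=BASE, R=charlie -> take RIGHT -> charlie
i=2: L=delta, R=bravo=BASE -> take LEFT -> delta
i=3: L=alpha=BASE, R=juliet -> take RIGHT -> juliet
i=4: L=charlie=BASE, R=india -> take RIGHT -> india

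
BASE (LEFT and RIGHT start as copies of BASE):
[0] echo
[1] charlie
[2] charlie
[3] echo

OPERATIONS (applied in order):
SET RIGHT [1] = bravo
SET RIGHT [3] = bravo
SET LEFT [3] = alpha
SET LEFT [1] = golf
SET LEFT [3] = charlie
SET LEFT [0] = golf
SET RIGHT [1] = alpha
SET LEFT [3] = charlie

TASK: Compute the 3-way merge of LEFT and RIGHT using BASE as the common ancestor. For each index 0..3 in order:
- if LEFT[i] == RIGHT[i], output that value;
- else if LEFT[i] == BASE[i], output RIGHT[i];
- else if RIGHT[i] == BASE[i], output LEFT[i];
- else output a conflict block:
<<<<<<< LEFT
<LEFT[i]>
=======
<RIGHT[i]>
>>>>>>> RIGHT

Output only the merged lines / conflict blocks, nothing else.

Final LEFT:  [golf, golf, charlie, charlie]
Final RIGHT: [echo, alpha, charlie, bravo]
i=0: L=golf, R=echo=BASE -> take LEFT -> golf
i=1: BASE=charlie L=golf R=alpha all differ -> CONFLICT
i=2: L=charlie R=charlie -> agree -> charlie
i=3: BASE=echo L=charlie R=bravo all differ -> CONFLICT

Answer: golf
<<<<<<< LEFT
golf
=======
alpha
>>>>>>> RIGHT
charlie
<<<<<<< LEFT
charlie
=======
bravo
>>>>>>> RIGHT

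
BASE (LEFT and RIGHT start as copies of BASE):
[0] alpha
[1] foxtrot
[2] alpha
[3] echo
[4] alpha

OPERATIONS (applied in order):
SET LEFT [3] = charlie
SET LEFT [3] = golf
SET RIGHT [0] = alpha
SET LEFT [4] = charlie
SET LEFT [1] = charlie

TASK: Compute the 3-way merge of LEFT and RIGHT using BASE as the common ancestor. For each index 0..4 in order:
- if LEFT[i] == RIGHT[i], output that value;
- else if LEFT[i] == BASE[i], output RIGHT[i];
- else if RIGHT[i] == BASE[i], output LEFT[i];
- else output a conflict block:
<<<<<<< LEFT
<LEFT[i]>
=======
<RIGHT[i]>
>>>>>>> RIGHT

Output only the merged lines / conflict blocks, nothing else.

Answer: alpha
charlie
alpha
golf
charlie

Derivation:
Final LEFT:  [alpha, charlie, alpha, golf, charlie]
Final RIGHT: [alpha, foxtrot, alpha, echo, alpha]
i=0: L=alpha R=alpha -> agree -> alpha
i=1: L=charlie, R=foxtrot=BASE -> take LEFT -> charlie
i=2: L=alpha R=alpha -> agree -> alpha
i=3: L=golf, R=echo=BASE -> take LEFT -> golf
i=4: L=charlie, R=alpha=BASE -> take LEFT -> charlie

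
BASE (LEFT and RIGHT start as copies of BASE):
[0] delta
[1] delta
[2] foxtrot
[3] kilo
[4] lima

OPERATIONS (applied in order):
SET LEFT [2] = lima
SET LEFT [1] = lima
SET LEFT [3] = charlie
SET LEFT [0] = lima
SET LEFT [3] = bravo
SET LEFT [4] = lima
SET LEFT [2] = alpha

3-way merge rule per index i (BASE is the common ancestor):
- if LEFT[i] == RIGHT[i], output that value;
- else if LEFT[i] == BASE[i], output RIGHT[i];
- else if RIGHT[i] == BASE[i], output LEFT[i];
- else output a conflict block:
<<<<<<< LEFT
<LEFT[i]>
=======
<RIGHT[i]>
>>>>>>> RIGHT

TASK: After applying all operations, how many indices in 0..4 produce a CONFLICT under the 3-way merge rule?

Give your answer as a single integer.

Answer: 0

Derivation:
Final LEFT:  [lima, lima, alpha, bravo, lima]
Final RIGHT: [delta, delta, foxtrot, kilo, lima]
i=0: L=lima, R=delta=BASE -> take LEFT -> lima
i=1: L=lima, R=delta=BASE -> take LEFT -> lima
i=2: L=alpha, R=foxtrot=BASE -> take LEFT -> alpha
i=3: L=bravo, R=kilo=BASE -> take LEFT -> bravo
i=4: L=lima R=lima -> agree -> lima
Conflict count: 0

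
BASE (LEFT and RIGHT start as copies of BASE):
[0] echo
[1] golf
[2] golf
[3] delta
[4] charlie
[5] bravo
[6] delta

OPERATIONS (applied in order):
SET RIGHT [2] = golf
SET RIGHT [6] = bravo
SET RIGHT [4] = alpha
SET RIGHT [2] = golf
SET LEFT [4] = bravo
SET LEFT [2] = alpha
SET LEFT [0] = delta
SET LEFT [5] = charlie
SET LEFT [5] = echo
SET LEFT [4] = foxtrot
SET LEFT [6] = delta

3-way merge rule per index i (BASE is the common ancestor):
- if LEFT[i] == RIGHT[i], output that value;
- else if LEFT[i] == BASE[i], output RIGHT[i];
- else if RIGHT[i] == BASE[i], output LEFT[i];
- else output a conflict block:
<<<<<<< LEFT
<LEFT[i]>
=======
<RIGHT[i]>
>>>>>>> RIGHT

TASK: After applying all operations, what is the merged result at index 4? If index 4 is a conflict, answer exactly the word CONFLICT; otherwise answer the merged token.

Answer: CONFLICT

Derivation:
Final LEFT:  [delta, golf, alpha, delta, foxtrot, echo, delta]
Final RIGHT: [echo, golf, golf, delta, alpha, bravo, bravo]
i=0: L=delta, R=echo=BASE -> take LEFT -> delta
i=1: L=golf R=golf -> agree -> golf
i=2: L=alpha, R=golf=BASE -> take LEFT -> alpha
i=3: L=delta R=delta -> agree -> delta
i=4: BASE=charlie L=foxtrot R=alpha all differ -> CONFLICT
i=5: L=echo, R=bravo=BASE -> take LEFT -> echo
i=6: L=delta=BASE, R=bravo -> take RIGHT -> bravo
Index 4 -> CONFLICT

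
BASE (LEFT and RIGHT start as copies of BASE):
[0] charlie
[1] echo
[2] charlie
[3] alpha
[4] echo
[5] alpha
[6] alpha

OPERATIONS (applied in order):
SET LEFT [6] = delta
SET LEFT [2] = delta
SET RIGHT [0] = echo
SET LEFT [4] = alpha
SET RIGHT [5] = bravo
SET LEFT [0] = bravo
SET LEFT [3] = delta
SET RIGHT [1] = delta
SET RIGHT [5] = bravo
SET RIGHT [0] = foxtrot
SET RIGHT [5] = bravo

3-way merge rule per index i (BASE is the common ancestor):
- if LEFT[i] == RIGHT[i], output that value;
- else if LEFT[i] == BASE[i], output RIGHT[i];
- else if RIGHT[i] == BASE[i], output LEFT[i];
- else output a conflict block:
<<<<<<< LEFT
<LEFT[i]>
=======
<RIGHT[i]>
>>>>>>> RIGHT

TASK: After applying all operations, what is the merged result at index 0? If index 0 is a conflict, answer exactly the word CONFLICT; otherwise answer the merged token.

Answer: CONFLICT

Derivation:
Final LEFT:  [bravo, echo, delta, delta, alpha, alpha, delta]
Final RIGHT: [foxtrot, delta, charlie, alpha, echo, bravo, alpha]
i=0: BASE=charlie L=bravo R=foxtrot all differ -> CONFLICT
i=1: L=echo=BASE, R=delta -> take RIGHT -> delta
i=2: L=delta, R=charlie=BASE -> take LEFT -> delta
i=3: L=delta, R=alpha=BASE -> take LEFT -> delta
i=4: L=alpha, R=echo=BASE -> take LEFT -> alpha
i=5: L=alpha=BASE, R=bravo -> take RIGHT -> bravo
i=6: L=delta, R=alpha=BASE -> take LEFT -> delta
Index 0 -> CONFLICT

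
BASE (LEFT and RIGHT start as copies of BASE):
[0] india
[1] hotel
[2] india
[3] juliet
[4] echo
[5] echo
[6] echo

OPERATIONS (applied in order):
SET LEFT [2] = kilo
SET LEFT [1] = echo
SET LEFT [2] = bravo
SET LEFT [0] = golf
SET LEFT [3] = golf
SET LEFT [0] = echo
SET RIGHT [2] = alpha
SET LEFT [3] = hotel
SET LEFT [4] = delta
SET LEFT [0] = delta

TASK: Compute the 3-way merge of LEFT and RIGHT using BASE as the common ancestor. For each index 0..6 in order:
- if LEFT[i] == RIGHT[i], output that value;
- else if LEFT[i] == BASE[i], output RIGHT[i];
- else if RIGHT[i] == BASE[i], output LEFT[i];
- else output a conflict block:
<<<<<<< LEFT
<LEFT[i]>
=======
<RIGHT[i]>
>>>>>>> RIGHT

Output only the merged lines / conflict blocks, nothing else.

Answer: delta
echo
<<<<<<< LEFT
bravo
=======
alpha
>>>>>>> RIGHT
hotel
delta
echo
echo

Derivation:
Final LEFT:  [delta, echo, bravo, hotel, delta, echo, echo]
Final RIGHT: [india, hotel, alpha, juliet, echo, echo, echo]
i=0: L=delta, R=india=BASE -> take LEFT -> delta
i=1: L=echo, R=hotel=BASE -> take LEFT -> echo
i=2: BASE=india L=bravo R=alpha all differ -> CONFLICT
i=3: L=hotel, R=juliet=BASE -> take LEFT -> hotel
i=4: L=delta, R=echo=BASE -> take LEFT -> delta
i=5: L=echo R=echo -> agree -> echo
i=6: L=echo R=echo -> agree -> echo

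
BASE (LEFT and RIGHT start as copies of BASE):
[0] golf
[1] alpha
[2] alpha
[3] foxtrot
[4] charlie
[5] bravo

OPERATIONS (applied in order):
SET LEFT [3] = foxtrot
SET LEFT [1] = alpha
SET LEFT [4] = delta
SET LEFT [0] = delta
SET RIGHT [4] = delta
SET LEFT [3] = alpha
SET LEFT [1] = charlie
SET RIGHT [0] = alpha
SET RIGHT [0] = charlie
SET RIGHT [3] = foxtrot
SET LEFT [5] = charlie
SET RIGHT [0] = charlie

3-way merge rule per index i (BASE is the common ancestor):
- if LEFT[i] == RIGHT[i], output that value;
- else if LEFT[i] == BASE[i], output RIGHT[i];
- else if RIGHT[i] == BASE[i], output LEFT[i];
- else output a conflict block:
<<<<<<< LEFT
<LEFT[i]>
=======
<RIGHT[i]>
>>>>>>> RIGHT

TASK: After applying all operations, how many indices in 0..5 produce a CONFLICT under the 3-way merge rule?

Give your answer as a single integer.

Answer: 1

Derivation:
Final LEFT:  [delta, charlie, alpha, alpha, delta, charlie]
Final RIGHT: [charlie, alpha, alpha, foxtrot, delta, bravo]
i=0: BASE=golf L=delta R=charlie all differ -> CONFLICT
i=1: L=charlie, R=alpha=BASE -> take LEFT -> charlie
i=2: L=alpha R=alpha -> agree -> alpha
i=3: L=alpha, R=foxtrot=BASE -> take LEFT -> alpha
i=4: L=delta R=delta -> agree -> delta
i=5: L=charlie, R=bravo=BASE -> take LEFT -> charlie
Conflict count: 1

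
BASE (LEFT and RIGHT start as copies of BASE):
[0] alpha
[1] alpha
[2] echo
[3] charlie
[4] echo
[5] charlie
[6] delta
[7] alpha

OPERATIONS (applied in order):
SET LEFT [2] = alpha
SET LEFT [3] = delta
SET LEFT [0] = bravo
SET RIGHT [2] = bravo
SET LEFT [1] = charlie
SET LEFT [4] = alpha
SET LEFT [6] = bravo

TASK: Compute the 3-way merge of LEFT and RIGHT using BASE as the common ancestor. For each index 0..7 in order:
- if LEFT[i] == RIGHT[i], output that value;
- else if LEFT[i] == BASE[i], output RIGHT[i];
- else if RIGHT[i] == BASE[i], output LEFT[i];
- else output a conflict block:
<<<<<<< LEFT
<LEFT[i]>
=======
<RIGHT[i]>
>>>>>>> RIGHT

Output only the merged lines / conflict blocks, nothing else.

Answer: bravo
charlie
<<<<<<< LEFT
alpha
=======
bravo
>>>>>>> RIGHT
delta
alpha
charlie
bravo
alpha

Derivation:
Final LEFT:  [bravo, charlie, alpha, delta, alpha, charlie, bravo, alpha]
Final RIGHT: [alpha, alpha, bravo, charlie, echo, charlie, delta, alpha]
i=0: L=bravo, R=alpha=BASE -> take LEFT -> bravo
i=1: L=charlie, R=alpha=BASE -> take LEFT -> charlie
i=2: BASE=echo L=alpha R=bravo all differ -> CONFLICT
i=3: L=delta, R=charlie=BASE -> take LEFT -> delta
i=4: L=alpha, R=echo=BASE -> take LEFT -> alpha
i=5: L=charlie R=charlie -> agree -> charlie
i=6: L=bravo, R=delta=BASE -> take LEFT -> bravo
i=7: L=alpha R=alpha -> agree -> alpha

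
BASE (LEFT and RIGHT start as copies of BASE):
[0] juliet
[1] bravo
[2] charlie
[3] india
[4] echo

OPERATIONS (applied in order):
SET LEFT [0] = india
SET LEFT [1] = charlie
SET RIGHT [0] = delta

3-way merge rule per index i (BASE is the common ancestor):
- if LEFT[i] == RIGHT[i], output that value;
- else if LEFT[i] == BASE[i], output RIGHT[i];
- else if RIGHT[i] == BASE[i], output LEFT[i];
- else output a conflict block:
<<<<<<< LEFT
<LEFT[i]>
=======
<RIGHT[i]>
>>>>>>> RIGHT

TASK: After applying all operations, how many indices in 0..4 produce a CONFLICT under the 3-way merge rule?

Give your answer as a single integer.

Answer: 1

Derivation:
Final LEFT:  [india, charlie, charlie, india, echo]
Final RIGHT: [delta, bravo, charlie, india, echo]
i=0: BASE=juliet L=india R=delta all differ -> CONFLICT
i=1: L=charlie, R=bravo=BASE -> take LEFT -> charlie
i=2: L=charlie R=charlie -> agree -> charlie
i=3: L=india R=india -> agree -> india
i=4: L=echo R=echo -> agree -> echo
Conflict count: 1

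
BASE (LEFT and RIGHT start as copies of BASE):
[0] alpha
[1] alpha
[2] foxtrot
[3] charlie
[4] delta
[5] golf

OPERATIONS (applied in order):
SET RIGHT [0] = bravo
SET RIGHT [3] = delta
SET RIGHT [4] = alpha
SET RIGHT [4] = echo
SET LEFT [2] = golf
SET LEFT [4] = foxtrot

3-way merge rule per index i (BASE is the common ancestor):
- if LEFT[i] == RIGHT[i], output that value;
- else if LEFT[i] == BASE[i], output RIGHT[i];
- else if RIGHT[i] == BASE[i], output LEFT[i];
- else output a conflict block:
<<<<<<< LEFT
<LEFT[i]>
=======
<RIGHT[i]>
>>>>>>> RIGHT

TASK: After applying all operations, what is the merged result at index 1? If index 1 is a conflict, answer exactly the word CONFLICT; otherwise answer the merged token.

Answer: alpha

Derivation:
Final LEFT:  [alpha, alpha, golf, charlie, foxtrot, golf]
Final RIGHT: [bravo, alpha, foxtrot, delta, echo, golf]
i=0: L=alpha=BASE, R=bravo -> take RIGHT -> bravo
i=1: L=alpha R=alpha -> agree -> alpha
i=2: L=golf, R=foxtrot=BASE -> take LEFT -> golf
i=3: L=charlie=BASE, R=delta -> take RIGHT -> delta
i=4: BASE=delta L=foxtrot R=echo all differ -> CONFLICT
i=5: L=golf R=golf -> agree -> golf
Index 1 -> alpha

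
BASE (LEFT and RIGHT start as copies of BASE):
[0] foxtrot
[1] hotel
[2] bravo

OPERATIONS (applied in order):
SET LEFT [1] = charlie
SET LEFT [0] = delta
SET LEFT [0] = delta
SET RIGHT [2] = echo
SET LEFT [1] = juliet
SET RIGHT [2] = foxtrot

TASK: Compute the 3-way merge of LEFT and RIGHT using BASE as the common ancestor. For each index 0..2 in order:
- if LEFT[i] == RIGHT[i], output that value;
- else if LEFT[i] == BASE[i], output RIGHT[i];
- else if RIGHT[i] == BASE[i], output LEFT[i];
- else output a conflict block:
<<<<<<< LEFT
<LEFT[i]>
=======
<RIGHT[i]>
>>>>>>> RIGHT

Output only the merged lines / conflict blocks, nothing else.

Final LEFT:  [delta, juliet, bravo]
Final RIGHT: [foxtrot, hotel, foxtrot]
i=0: L=delta, R=foxtrot=BASE -> take LEFT -> delta
i=1: L=juliet, R=hotel=BASE -> take LEFT -> juliet
i=2: L=bravo=BASE, R=foxtrot -> take RIGHT -> foxtrot

Answer: delta
juliet
foxtrot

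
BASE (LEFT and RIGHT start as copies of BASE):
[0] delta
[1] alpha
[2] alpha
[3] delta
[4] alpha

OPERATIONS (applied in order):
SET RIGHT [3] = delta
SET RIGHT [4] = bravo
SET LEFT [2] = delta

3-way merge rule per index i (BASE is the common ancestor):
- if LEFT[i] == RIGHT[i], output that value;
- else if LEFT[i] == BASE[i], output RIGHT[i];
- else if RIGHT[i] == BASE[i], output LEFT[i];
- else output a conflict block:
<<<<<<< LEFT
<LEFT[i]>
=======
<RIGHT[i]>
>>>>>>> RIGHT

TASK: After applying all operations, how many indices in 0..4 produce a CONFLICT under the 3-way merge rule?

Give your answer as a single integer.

Answer: 0

Derivation:
Final LEFT:  [delta, alpha, delta, delta, alpha]
Final RIGHT: [delta, alpha, alpha, delta, bravo]
i=0: L=delta R=delta -> agree -> delta
i=1: L=alpha R=alpha -> agree -> alpha
i=2: L=delta, R=alpha=BASE -> take LEFT -> delta
i=3: L=delta R=delta -> agree -> delta
i=4: L=alpha=BASE, R=bravo -> take RIGHT -> bravo
Conflict count: 0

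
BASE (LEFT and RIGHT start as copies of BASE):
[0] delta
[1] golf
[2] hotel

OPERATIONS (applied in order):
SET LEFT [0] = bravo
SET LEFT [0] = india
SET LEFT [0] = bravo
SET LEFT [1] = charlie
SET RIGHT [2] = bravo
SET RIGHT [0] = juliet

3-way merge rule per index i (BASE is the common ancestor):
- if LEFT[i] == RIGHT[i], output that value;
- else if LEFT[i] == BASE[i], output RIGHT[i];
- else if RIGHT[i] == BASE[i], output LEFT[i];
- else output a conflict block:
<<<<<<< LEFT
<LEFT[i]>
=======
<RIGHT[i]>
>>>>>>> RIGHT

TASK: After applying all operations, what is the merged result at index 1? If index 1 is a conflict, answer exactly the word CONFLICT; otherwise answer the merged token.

Final LEFT:  [bravo, charlie, hotel]
Final RIGHT: [juliet, golf, bravo]
i=0: BASE=delta L=bravo R=juliet all differ -> CONFLICT
i=1: L=charlie, R=golf=BASE -> take LEFT -> charlie
i=2: L=hotel=BASE, R=bravo -> take RIGHT -> bravo
Index 1 -> charlie

Answer: charlie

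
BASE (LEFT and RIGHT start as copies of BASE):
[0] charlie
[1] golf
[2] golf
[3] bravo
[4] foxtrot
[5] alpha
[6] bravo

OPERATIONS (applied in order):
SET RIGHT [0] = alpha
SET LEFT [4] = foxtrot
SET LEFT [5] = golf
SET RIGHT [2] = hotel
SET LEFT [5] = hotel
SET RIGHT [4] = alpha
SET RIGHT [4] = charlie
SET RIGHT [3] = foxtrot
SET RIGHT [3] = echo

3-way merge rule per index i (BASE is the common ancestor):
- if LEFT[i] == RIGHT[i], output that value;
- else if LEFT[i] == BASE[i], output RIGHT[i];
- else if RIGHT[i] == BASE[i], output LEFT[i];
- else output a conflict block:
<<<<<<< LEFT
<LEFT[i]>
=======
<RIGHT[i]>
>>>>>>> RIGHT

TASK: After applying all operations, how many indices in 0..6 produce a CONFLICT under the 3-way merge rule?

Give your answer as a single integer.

Final LEFT:  [charlie, golf, golf, bravo, foxtrot, hotel, bravo]
Final RIGHT: [alpha, golf, hotel, echo, charlie, alpha, bravo]
i=0: L=charlie=BASE, R=alpha -> take RIGHT -> alpha
i=1: L=golf R=golf -> agree -> golf
i=2: L=golf=BASE, R=hotel -> take RIGHT -> hotel
i=3: L=bravo=BASE, R=echo -> take RIGHT -> echo
i=4: L=foxtrot=BASE, R=charlie -> take RIGHT -> charlie
i=5: L=hotel, R=alpha=BASE -> take LEFT -> hotel
i=6: L=bravo R=bravo -> agree -> bravo
Conflict count: 0

Answer: 0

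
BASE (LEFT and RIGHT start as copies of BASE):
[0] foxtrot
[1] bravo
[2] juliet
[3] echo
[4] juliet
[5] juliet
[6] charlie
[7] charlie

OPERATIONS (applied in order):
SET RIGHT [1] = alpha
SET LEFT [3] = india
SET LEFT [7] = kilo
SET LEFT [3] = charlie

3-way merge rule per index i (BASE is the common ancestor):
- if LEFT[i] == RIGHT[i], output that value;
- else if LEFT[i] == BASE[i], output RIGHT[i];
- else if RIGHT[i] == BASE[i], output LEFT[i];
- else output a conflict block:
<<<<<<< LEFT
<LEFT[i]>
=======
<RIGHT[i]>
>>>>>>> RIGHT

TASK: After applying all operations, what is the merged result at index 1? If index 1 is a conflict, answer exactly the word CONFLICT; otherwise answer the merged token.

Answer: alpha

Derivation:
Final LEFT:  [foxtrot, bravo, juliet, charlie, juliet, juliet, charlie, kilo]
Final RIGHT: [foxtrot, alpha, juliet, echo, juliet, juliet, charlie, charlie]
i=0: L=foxtrot R=foxtrot -> agree -> foxtrot
i=1: L=bravo=BASE, R=alpha -> take RIGHT -> alpha
i=2: L=juliet R=juliet -> agree -> juliet
i=3: L=charlie, R=echo=BASE -> take LEFT -> charlie
i=4: L=juliet R=juliet -> agree -> juliet
i=5: L=juliet R=juliet -> agree -> juliet
i=6: L=charlie R=charlie -> agree -> charlie
i=7: L=kilo, R=charlie=BASE -> take LEFT -> kilo
Index 1 -> alpha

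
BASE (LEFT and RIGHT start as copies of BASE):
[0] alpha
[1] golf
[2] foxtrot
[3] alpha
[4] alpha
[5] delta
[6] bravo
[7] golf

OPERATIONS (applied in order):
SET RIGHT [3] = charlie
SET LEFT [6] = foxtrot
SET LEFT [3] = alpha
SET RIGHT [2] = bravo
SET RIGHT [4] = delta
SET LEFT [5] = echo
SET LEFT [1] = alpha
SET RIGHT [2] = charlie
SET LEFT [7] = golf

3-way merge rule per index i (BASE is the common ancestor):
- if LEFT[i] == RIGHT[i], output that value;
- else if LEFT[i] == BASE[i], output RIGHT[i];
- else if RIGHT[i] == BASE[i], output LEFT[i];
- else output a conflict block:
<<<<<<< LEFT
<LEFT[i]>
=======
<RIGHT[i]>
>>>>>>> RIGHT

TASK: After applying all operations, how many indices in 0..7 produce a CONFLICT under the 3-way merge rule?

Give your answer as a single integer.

Answer: 0

Derivation:
Final LEFT:  [alpha, alpha, foxtrot, alpha, alpha, echo, foxtrot, golf]
Final RIGHT: [alpha, golf, charlie, charlie, delta, delta, bravo, golf]
i=0: L=alpha R=alpha -> agree -> alpha
i=1: L=alpha, R=golf=BASE -> take LEFT -> alpha
i=2: L=foxtrot=BASE, R=charlie -> take RIGHT -> charlie
i=3: L=alpha=BASE, R=charlie -> take RIGHT -> charlie
i=4: L=alpha=BASE, R=delta -> take RIGHT -> delta
i=5: L=echo, R=delta=BASE -> take LEFT -> echo
i=6: L=foxtrot, R=bravo=BASE -> take LEFT -> foxtrot
i=7: L=golf R=golf -> agree -> golf
Conflict count: 0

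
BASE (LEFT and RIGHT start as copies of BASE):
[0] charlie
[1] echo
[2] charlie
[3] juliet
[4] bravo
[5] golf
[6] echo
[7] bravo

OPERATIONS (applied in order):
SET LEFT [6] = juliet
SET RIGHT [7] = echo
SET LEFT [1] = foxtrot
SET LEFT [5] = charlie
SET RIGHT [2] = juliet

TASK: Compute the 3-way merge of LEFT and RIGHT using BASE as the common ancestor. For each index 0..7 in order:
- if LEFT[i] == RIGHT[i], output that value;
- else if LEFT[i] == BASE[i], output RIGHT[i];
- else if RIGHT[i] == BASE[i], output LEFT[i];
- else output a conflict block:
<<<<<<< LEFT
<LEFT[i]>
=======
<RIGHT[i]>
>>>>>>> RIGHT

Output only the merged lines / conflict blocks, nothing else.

Answer: charlie
foxtrot
juliet
juliet
bravo
charlie
juliet
echo

Derivation:
Final LEFT:  [charlie, foxtrot, charlie, juliet, bravo, charlie, juliet, bravo]
Final RIGHT: [charlie, echo, juliet, juliet, bravo, golf, echo, echo]
i=0: L=charlie R=charlie -> agree -> charlie
i=1: L=foxtrot, R=echo=BASE -> take LEFT -> foxtrot
i=2: L=charlie=BASE, R=juliet -> take RIGHT -> juliet
i=3: L=juliet R=juliet -> agree -> juliet
i=4: L=bravo R=bravo -> agree -> bravo
i=5: L=charlie, R=golf=BASE -> take LEFT -> charlie
i=6: L=juliet, R=echo=BASE -> take LEFT -> juliet
i=7: L=bravo=BASE, R=echo -> take RIGHT -> echo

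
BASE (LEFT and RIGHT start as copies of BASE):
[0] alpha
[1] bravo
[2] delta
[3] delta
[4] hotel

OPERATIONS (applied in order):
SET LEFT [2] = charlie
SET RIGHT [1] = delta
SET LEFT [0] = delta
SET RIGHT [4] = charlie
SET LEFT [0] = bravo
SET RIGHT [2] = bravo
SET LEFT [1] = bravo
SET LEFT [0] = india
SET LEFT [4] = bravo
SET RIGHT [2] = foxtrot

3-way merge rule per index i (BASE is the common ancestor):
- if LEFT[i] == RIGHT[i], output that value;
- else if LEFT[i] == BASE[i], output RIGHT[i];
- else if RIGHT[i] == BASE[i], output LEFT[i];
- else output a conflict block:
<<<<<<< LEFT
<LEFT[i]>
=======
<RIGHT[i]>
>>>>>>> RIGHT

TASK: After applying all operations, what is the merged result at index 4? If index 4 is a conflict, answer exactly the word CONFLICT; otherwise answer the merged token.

Final LEFT:  [india, bravo, charlie, delta, bravo]
Final RIGHT: [alpha, delta, foxtrot, delta, charlie]
i=0: L=india, R=alpha=BASE -> take LEFT -> india
i=1: L=bravo=BASE, R=delta -> take RIGHT -> delta
i=2: BASE=delta L=charlie R=foxtrot all differ -> CONFLICT
i=3: L=delta R=delta -> agree -> delta
i=4: BASE=hotel L=bravo R=charlie all differ -> CONFLICT
Index 4 -> CONFLICT

Answer: CONFLICT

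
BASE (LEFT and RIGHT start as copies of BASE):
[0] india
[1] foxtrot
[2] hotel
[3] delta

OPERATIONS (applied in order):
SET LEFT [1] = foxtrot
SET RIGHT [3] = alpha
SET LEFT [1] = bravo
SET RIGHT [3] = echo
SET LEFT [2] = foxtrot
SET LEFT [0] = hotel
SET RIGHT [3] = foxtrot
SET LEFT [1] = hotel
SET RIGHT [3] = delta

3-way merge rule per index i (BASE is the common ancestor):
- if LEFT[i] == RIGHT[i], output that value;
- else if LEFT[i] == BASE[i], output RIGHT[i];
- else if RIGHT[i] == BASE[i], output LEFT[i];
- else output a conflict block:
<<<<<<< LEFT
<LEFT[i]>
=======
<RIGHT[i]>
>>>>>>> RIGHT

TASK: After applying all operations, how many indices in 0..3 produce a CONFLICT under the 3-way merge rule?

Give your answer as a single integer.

Final LEFT:  [hotel, hotel, foxtrot, delta]
Final RIGHT: [india, foxtrot, hotel, delta]
i=0: L=hotel, R=india=BASE -> take LEFT -> hotel
i=1: L=hotel, R=foxtrot=BASE -> take LEFT -> hotel
i=2: L=foxtrot, R=hotel=BASE -> take LEFT -> foxtrot
i=3: L=delta R=delta -> agree -> delta
Conflict count: 0

Answer: 0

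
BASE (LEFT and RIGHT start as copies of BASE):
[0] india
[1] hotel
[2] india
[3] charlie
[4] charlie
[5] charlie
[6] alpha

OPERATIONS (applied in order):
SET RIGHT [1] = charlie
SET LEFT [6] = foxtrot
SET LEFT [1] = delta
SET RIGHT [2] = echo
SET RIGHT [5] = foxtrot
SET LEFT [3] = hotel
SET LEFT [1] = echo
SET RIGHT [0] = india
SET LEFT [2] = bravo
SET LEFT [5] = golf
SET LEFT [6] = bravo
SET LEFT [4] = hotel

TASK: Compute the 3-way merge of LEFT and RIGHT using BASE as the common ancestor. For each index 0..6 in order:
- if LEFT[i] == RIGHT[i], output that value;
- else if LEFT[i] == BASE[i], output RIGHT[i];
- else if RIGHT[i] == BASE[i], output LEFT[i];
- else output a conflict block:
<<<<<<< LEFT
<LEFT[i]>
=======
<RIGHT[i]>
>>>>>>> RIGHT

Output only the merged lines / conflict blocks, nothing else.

Answer: india
<<<<<<< LEFT
echo
=======
charlie
>>>>>>> RIGHT
<<<<<<< LEFT
bravo
=======
echo
>>>>>>> RIGHT
hotel
hotel
<<<<<<< LEFT
golf
=======
foxtrot
>>>>>>> RIGHT
bravo

Derivation:
Final LEFT:  [india, echo, bravo, hotel, hotel, golf, bravo]
Final RIGHT: [india, charlie, echo, charlie, charlie, foxtrot, alpha]
i=0: L=india R=india -> agree -> india
i=1: BASE=hotel L=echo R=charlie all differ -> CONFLICT
i=2: BASE=india L=bravo R=echo all differ -> CONFLICT
i=3: L=hotel, R=charlie=BASE -> take LEFT -> hotel
i=4: L=hotel, R=charlie=BASE -> take LEFT -> hotel
i=5: BASE=charlie L=golf R=foxtrot all differ -> CONFLICT
i=6: L=bravo, R=alpha=BASE -> take LEFT -> bravo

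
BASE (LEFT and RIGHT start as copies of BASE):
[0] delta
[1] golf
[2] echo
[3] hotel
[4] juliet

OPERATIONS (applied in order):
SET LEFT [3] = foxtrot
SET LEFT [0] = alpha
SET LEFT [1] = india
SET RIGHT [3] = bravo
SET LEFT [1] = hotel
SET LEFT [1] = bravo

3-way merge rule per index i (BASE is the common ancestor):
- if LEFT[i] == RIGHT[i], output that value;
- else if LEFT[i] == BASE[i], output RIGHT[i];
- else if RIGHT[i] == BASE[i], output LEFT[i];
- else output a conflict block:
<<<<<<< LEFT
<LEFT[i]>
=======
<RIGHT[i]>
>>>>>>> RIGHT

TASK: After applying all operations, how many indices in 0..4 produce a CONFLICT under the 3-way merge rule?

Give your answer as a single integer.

Final LEFT:  [alpha, bravo, echo, foxtrot, juliet]
Final RIGHT: [delta, golf, echo, bravo, juliet]
i=0: L=alpha, R=delta=BASE -> take LEFT -> alpha
i=1: L=bravo, R=golf=BASE -> take LEFT -> bravo
i=2: L=echo R=echo -> agree -> echo
i=3: BASE=hotel L=foxtrot R=bravo all differ -> CONFLICT
i=4: L=juliet R=juliet -> agree -> juliet
Conflict count: 1

Answer: 1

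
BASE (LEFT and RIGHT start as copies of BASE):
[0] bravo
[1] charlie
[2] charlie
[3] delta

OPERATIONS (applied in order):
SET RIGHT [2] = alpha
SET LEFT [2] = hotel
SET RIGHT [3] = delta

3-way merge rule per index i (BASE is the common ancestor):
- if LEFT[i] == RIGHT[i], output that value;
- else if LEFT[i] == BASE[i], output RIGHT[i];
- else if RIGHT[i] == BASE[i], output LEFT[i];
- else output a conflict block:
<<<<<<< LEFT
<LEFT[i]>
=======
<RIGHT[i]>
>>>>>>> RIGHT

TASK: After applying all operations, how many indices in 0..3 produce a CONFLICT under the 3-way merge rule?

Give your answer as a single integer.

Final LEFT:  [bravo, charlie, hotel, delta]
Final RIGHT: [bravo, charlie, alpha, delta]
i=0: L=bravo R=bravo -> agree -> bravo
i=1: L=charlie R=charlie -> agree -> charlie
i=2: BASE=charlie L=hotel R=alpha all differ -> CONFLICT
i=3: L=delta R=delta -> agree -> delta
Conflict count: 1

Answer: 1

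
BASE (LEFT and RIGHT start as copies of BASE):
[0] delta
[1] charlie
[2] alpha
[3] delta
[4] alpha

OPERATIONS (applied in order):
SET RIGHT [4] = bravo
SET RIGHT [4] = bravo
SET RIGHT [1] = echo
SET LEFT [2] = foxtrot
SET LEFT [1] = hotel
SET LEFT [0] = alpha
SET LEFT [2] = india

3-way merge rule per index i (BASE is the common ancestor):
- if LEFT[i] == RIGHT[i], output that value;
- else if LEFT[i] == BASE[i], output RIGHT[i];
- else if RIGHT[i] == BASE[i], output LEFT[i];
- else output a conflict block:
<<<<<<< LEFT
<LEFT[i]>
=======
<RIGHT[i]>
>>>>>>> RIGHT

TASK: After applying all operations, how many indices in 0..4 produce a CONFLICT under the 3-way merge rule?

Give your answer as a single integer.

Answer: 1

Derivation:
Final LEFT:  [alpha, hotel, india, delta, alpha]
Final RIGHT: [delta, echo, alpha, delta, bravo]
i=0: L=alpha, R=delta=BASE -> take LEFT -> alpha
i=1: BASE=charlie L=hotel R=echo all differ -> CONFLICT
i=2: L=india, R=alpha=BASE -> take LEFT -> india
i=3: L=delta R=delta -> agree -> delta
i=4: L=alpha=BASE, R=bravo -> take RIGHT -> bravo
Conflict count: 1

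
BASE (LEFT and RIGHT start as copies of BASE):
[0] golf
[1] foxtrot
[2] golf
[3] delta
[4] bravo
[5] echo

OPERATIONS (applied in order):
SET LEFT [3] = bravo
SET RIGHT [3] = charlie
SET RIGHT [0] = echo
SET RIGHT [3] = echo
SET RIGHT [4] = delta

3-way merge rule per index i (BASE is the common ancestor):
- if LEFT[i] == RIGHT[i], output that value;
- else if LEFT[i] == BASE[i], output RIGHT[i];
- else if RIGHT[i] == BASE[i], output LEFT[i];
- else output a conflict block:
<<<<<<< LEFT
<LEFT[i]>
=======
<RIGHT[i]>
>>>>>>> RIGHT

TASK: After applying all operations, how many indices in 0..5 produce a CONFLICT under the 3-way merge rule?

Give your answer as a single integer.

Final LEFT:  [golf, foxtrot, golf, bravo, bravo, echo]
Final RIGHT: [echo, foxtrot, golf, echo, delta, echo]
i=0: L=golf=BASE, R=echo -> take RIGHT -> echo
i=1: L=foxtrot R=foxtrot -> agree -> foxtrot
i=2: L=golf R=golf -> agree -> golf
i=3: BASE=delta L=bravo R=echo all differ -> CONFLICT
i=4: L=bravo=BASE, R=delta -> take RIGHT -> delta
i=5: L=echo R=echo -> agree -> echo
Conflict count: 1

Answer: 1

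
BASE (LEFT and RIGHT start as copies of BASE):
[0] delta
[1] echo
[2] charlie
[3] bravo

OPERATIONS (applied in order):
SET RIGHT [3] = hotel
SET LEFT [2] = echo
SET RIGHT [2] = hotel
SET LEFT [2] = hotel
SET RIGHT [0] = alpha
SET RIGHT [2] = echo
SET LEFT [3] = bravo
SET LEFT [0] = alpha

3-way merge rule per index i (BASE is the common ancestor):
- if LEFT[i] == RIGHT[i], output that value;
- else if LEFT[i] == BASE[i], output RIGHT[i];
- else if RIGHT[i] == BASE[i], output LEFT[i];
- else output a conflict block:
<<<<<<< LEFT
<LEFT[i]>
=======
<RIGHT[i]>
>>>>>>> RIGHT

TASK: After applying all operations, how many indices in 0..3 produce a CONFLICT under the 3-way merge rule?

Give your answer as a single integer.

Answer: 1

Derivation:
Final LEFT:  [alpha, echo, hotel, bravo]
Final RIGHT: [alpha, echo, echo, hotel]
i=0: L=alpha R=alpha -> agree -> alpha
i=1: L=echo R=echo -> agree -> echo
i=2: BASE=charlie L=hotel R=echo all differ -> CONFLICT
i=3: L=bravo=BASE, R=hotel -> take RIGHT -> hotel
Conflict count: 1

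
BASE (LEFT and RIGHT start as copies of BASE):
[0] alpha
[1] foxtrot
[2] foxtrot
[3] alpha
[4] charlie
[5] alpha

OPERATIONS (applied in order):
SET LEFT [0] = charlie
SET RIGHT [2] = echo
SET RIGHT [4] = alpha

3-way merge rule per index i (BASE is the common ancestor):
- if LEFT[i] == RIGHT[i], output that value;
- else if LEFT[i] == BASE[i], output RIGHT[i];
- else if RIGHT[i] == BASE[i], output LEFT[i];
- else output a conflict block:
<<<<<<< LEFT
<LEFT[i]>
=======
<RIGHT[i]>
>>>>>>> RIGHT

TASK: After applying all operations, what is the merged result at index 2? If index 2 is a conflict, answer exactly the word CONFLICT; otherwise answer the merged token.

Answer: echo

Derivation:
Final LEFT:  [charlie, foxtrot, foxtrot, alpha, charlie, alpha]
Final RIGHT: [alpha, foxtrot, echo, alpha, alpha, alpha]
i=0: L=charlie, R=alpha=BASE -> take LEFT -> charlie
i=1: L=foxtrot R=foxtrot -> agree -> foxtrot
i=2: L=foxtrot=BASE, R=echo -> take RIGHT -> echo
i=3: L=alpha R=alpha -> agree -> alpha
i=4: L=charlie=BASE, R=alpha -> take RIGHT -> alpha
i=5: L=alpha R=alpha -> agree -> alpha
Index 2 -> echo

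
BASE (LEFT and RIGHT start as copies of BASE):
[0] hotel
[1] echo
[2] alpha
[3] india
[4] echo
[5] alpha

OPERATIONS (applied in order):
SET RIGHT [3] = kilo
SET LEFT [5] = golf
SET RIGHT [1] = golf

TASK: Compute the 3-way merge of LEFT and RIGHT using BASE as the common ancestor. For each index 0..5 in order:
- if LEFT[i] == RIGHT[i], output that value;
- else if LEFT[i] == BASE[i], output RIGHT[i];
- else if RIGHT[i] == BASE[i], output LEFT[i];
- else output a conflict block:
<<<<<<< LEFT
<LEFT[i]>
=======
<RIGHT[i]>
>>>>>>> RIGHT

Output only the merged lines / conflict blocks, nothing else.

Final LEFT:  [hotel, echo, alpha, india, echo, golf]
Final RIGHT: [hotel, golf, alpha, kilo, echo, alpha]
i=0: L=hotel R=hotel -> agree -> hotel
i=1: L=echo=BASE, R=golf -> take RIGHT -> golf
i=2: L=alpha R=alpha -> agree -> alpha
i=3: L=india=BASE, R=kilo -> take RIGHT -> kilo
i=4: L=echo R=echo -> agree -> echo
i=5: L=golf, R=alpha=BASE -> take LEFT -> golf

Answer: hotel
golf
alpha
kilo
echo
golf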